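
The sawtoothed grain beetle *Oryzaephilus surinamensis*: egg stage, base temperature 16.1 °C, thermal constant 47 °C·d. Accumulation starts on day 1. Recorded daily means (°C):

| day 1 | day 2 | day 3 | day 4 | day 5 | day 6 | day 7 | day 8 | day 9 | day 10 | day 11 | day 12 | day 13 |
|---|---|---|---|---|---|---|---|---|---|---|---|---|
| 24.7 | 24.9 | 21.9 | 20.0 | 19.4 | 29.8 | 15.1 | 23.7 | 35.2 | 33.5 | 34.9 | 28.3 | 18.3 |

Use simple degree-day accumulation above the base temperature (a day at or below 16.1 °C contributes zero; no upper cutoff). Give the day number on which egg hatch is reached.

day 8

Daily DD above 16.1 °C: 8.6, 8.8, 5.8, 3.9, 3.3, 13.7, 0.0, 7.6, 19.1, 17.4, 18.8, 12.2, 2.2.
Cumulative: 8.6, 17.4, 23.2, 27.1, 30.4, 44.1, 44.1, 51.7, 70.8, 88.2, 107.0, 119.2, 121.4.
The total first reaches 47 DD on day 8.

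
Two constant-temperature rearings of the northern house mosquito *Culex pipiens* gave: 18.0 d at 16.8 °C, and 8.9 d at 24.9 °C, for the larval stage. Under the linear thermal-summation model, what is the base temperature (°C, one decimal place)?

8.9 °C

Equal thermal constants: D₁(T₁ − T_b) = D₂(T₂ − T_b).
18.0·(16.8 − T_b) = 8.9·(24.9 − T_b)
T_b = (18.0·16.8 − 8.9·24.9) / (18.0 − 8.9) = 80.79 / 9.1 = 8.878 °C ≈ 8.9 °C.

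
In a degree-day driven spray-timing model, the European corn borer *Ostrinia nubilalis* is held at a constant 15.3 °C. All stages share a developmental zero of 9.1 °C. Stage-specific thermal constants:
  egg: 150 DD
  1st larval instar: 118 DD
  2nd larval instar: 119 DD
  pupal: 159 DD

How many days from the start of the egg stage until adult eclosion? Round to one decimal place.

88.1 days

Daily accumulation at 15.3 °C = 15.3 − 9.1 = 6.2 DD/day.
Total K = 150 + 118 + 119 + 159 = 546 DD.
Total duration = 546 / 6.2 = 88.065 ≈ 88.1 days.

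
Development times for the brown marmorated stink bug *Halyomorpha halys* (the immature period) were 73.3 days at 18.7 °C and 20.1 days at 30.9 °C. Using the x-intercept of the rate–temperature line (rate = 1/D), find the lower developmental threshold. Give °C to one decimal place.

Under the model K = D·(T − T_b), so D₁·(T₁ − T_b) = D₂·(T₂ − T_b).
73.3·(18.7 − T_b) = 20.1·(30.9 − T_b)
T_b = (73.3·18.7 − 20.1·30.9) / (73.3 − 20.1) = 749.62 / 53.2 = 14.091 °C ≈ 14.1 °C.

14.1 °C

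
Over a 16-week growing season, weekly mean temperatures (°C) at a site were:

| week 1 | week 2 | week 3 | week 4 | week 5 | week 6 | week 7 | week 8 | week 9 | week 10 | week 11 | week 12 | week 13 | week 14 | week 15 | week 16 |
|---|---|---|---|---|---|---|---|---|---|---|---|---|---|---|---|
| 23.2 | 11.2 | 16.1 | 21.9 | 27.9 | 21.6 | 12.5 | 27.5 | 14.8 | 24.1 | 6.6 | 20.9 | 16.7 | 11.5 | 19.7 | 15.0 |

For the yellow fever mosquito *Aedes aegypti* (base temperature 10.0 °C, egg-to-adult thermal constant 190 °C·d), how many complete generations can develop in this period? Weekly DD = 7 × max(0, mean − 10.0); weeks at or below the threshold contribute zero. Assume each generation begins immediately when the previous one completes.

4 generations

Weekly DD (7 × max(0, T̄ − 10.0)): 92.4, 8.4, 42.7, 83.3, 125.3, 81.2, 17.5, 122.5, 33.6, 98.7, 0.0, 76.3, 46.9, 10.5, 67.9, 35.0.
Season total = 942.2 DD.
Complete generations = ⌊942.2 / 190⌋ = 4.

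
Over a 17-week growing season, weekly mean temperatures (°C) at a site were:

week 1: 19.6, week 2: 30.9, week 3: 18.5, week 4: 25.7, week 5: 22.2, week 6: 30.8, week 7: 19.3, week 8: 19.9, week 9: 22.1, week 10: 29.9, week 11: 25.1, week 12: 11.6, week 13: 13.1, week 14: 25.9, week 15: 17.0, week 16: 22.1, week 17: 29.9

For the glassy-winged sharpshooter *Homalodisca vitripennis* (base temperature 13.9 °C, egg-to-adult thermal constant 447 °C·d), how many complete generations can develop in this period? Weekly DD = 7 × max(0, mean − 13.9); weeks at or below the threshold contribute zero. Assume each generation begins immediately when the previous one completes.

Weekly DD (7 × max(0, T̄ − 13.9)): 39.9, 119.0, 32.2, 82.6, 58.1, 118.3, 37.8, 42.0, 57.4, 112.0, 78.4, 0.0, 0.0, 84.0, 21.7, 57.4, 112.0.
Season total = 1052.8 DD.
Complete generations = ⌊1052.8 / 447⌋ = 2.

2 generations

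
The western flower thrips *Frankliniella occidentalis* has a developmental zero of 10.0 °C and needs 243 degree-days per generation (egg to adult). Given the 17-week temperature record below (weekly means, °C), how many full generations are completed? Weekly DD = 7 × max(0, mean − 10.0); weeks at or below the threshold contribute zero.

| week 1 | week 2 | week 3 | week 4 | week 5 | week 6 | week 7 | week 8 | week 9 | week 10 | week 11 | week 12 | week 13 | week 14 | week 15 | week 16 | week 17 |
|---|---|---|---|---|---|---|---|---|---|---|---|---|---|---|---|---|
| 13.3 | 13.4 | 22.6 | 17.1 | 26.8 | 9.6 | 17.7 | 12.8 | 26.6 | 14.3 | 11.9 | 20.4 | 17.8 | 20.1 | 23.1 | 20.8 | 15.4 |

3 generations

Weekly DD (7 × max(0, T̄ − 10.0)): 23.1, 23.8, 88.2, 49.7, 117.6, 0.0, 53.9, 19.6, 116.2, 30.1, 13.3, 72.8, 54.6, 70.7, 91.7, 75.6, 37.8.
Season total = 938.7 DD.
Complete generations = ⌊938.7 / 243⌋ = 3.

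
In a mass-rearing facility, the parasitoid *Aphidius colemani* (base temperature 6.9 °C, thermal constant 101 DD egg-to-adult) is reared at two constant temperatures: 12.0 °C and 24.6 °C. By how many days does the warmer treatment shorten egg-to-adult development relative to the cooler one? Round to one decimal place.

At 12.0 °C: 101 / (12.0 − 6.9) = 101 / 5.1 = 19.804 d.
At 24.6 °C: 101 / (24.6 − 6.9) = 101 / 17.7 = 5.706 d.
Difference = |19.804 − 5.706| = 14.098 ≈ 14.1 days.

14.1 days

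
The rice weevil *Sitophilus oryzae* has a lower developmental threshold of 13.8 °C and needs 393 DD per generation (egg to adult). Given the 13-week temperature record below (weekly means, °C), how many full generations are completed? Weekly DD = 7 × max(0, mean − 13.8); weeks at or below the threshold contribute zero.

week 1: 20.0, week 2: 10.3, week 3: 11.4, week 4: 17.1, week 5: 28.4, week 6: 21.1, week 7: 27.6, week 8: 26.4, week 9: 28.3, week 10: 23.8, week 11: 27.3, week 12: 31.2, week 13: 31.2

2 generations

Weekly DD (7 × max(0, T̄ − 13.8)): 43.4, 0.0, 0.0, 23.1, 102.2, 51.1, 96.6, 88.2, 101.5, 70.0, 94.5, 121.8, 121.8.
Season total = 914.2 DD.
Complete generations = ⌊914.2 / 393⌋ = 2.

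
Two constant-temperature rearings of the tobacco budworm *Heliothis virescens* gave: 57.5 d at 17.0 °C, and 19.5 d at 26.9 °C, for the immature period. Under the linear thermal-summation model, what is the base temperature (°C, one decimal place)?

11.9 °C

Under the model K = D·(T − T_b), so D₁·(T₁ − T_b) = D₂·(T₂ − T_b).
57.5·(17.0 − T_b) = 19.5·(26.9 − T_b)
T_b = (57.5·17.0 − 19.5·26.9) / (57.5 − 19.5) = 452.95 / 38.0 = 11.920 °C ≈ 11.9 °C.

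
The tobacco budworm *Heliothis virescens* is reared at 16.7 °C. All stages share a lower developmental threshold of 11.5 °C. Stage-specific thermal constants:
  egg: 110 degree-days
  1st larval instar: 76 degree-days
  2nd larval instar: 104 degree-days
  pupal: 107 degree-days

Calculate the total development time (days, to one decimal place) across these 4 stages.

76.3 days

Daily accumulation at 16.7 °C = 16.7 − 11.5 = 5.2 DD/day.
Total K = 110 + 76 + 104 + 107 = 397 DD.
Total duration = 397 / 5.2 = 76.346 ≈ 76.3 days.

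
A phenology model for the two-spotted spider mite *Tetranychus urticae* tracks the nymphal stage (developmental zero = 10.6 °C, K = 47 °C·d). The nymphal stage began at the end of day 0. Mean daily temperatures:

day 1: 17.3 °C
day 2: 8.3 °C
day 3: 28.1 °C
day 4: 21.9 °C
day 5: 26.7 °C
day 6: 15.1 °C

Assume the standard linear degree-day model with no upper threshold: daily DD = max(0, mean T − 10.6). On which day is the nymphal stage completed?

day 5

Daily DD above 10.6 °C: 6.7, 0.0, 17.5, 11.3, 16.1, 4.5.
Cumulative: 6.7, 6.7, 24.2, 35.5, 51.6, 56.1.
The total first reaches 47 DD on day 5.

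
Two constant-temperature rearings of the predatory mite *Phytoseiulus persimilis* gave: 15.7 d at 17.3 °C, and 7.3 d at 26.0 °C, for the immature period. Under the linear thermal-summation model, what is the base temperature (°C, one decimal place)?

Equal thermal constants: D₁(T₁ − T_b) = D₂(T₂ − T_b).
15.7·(17.3 − T_b) = 7.3·(26.0 − T_b)
T_b = (15.7·17.3 − 7.3·26.0) / (15.7 − 7.3) = 81.81 / 8.4 = 9.739 °C ≈ 9.7 °C.

9.7 °C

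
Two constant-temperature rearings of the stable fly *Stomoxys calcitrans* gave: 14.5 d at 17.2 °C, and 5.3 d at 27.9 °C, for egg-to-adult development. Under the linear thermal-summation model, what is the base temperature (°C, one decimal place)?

Linear rate model ⇒ the product D·(T − T_b) is constant across temperatures.
14.5·(17.2 − T_b) = 5.3·(27.9 − T_b)
T_b = (14.5·17.2 − 5.3·27.9) / (14.5 − 5.3) = 101.53 / 9.2 = 11.036 °C ≈ 11.0 °C.

11.0 °C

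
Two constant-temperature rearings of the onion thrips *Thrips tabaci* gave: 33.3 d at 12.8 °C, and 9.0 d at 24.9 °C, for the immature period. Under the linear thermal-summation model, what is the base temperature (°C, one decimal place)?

Equal thermal constants: D₁(T₁ − T_b) = D₂(T₂ − T_b).
33.3·(12.8 − T_b) = 9.0·(24.9 − T_b)
T_b = (33.3·12.8 − 9.0·24.9) / (33.3 − 9.0) = 202.14 / 24.3 = 8.319 °C ≈ 8.3 °C.

8.3 °C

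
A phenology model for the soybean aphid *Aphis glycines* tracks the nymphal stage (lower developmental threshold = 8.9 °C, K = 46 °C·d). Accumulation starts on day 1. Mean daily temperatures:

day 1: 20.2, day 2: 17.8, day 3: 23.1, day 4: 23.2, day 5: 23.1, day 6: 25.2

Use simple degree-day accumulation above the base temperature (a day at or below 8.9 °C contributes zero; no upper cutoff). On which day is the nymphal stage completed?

Daily DD above 8.9 °C: 11.3, 8.9, 14.2, 14.3, 14.2, 16.3.
Cumulative: 11.3, 20.2, 34.4, 48.7, 62.9, 79.2.
The total first reaches 46 DD on day 4.

day 4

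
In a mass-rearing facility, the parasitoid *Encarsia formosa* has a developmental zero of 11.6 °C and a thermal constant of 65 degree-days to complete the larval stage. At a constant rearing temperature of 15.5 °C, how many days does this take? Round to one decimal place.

Daily accumulation = 15.5 − 11.6 = 3.9 DD/day.
Duration = 65 / 3.9 = 16.667 ≈ 16.7 days.

16.7 days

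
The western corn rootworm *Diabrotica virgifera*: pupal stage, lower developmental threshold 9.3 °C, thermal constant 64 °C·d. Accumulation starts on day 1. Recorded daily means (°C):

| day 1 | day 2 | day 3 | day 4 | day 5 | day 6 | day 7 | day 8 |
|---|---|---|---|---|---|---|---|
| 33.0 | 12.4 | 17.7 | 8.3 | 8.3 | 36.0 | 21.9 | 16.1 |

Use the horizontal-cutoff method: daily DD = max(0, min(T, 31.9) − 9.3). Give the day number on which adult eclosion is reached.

day 7

Daily DD above 9.3 °C (capped at 22.6): 22.6, 3.1, 8.4, 0.0, 0.0, 22.6, 12.6, 6.8.
Cumulative: 22.6, 25.7, 34.1, 34.1, 34.1, 56.7, 69.3, 76.1.
The total first reaches 64 DD on day 7.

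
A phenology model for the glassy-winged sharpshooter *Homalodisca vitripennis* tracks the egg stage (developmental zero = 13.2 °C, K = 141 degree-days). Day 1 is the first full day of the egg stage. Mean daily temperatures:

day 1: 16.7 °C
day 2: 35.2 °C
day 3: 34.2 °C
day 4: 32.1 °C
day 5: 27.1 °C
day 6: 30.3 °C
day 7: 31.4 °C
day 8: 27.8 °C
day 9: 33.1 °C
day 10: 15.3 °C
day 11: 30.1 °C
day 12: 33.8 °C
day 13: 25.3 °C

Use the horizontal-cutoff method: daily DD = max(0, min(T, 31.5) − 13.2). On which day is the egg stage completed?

day 10

Daily DD above 13.2 °C (capped at 18.3): 3.5, 18.3, 18.3, 18.3, 13.9, 17.1, 18.2, 14.6, 18.3, 2.1, 16.9, 18.3, 12.1.
Cumulative: 3.5, 21.8, 40.1, 58.4, 72.3, 89.4, 107.6, 122.2, 140.5, 142.6, 159.5, 177.8, 189.9.
The total first reaches 141 DD on day 10.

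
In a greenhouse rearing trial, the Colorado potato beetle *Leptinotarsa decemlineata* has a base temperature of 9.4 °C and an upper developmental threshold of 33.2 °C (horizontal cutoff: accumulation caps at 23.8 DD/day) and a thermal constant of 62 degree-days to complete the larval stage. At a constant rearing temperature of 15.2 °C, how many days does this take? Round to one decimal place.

10.7 days

Daily accumulation = 15.2 − 9.4 = 5.8 DD/day.
Duration = 62 / 5.8 = 10.690 ≈ 10.7 days.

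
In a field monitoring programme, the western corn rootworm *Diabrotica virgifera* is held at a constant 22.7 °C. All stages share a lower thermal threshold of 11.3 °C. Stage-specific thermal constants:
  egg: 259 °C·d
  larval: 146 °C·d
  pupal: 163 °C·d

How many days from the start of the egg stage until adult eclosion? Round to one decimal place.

Daily accumulation at 22.7 °C = 22.7 − 11.3 = 11.4 DD/day.
Total K = 259 + 146 + 163 = 568 DD.
Total duration = 568 / 11.4 = 49.825 ≈ 49.8 days.

49.8 days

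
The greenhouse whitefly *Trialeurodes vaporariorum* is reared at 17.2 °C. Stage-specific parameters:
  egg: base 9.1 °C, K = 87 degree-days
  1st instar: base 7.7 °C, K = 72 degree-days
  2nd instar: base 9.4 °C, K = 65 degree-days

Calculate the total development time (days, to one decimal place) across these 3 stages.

26.7 days

egg: 87 / (17.2 − 9.1) = 87 / 8.1 = 10.741 d.
1st instar: 72 / (17.2 − 7.7) = 72 / 9.5 = 7.579 d.
2nd instar: 65 / (17.2 − 9.4) = 65 / 7.8 = 8.333 d.
Sum = 26.653 ≈ 26.7 days.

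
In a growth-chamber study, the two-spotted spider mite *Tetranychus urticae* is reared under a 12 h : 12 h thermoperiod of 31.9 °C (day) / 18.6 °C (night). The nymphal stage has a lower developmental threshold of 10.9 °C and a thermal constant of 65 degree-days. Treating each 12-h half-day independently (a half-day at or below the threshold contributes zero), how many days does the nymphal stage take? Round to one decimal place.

4.5 days

Day half: max(0, 31.9 − 10.9) × 0.5 = 21.0 × 0.5 = 10.50 DD.
Night half: max(0, 18.6 − 10.9) × 0.5 = 7.7 × 0.5 = 3.85 DD.
Per 24 h: 14.35 DD/day.
Duration = 65 / 14.35 = 4.530 ≈ 4.5 days.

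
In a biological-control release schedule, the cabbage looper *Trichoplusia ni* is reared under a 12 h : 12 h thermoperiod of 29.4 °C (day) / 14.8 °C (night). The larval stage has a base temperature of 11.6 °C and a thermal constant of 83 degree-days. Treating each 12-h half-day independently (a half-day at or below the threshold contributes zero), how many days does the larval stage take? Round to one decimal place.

Day half: max(0, 29.4 − 11.6) × 0.5 = 17.8 × 0.5 = 8.90 DD.
Night half: max(0, 14.8 − 11.6) × 0.5 = 3.2 × 0.5 = 1.60 DD.
Per 24 h: 10.50 DD/day.
Duration = 83 / 10.50 = 7.905 ≈ 7.9 days.

7.9 days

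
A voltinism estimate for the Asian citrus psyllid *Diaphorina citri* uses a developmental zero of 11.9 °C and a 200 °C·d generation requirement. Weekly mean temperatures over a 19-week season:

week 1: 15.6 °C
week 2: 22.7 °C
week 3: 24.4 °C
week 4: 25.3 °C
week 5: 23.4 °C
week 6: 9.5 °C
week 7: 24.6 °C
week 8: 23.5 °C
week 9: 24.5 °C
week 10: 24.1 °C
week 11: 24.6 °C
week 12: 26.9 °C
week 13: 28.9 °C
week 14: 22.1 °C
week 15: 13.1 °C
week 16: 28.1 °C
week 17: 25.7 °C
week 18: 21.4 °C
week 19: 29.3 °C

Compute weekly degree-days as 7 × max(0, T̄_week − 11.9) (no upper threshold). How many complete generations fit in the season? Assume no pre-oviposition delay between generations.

Weekly DD (7 × max(0, T̄ − 11.9)): 25.9, 75.6, 87.5, 93.8, 80.5, 0.0, 88.9, 81.2, 88.2, 85.4, 88.9, 105.0, 119.0, 71.4, 8.4, 113.4, 96.6, 66.5, 121.8.
Season total = 1498.0 DD.
Complete generations = ⌊1498.0 / 200⌋ = 7.

7 generations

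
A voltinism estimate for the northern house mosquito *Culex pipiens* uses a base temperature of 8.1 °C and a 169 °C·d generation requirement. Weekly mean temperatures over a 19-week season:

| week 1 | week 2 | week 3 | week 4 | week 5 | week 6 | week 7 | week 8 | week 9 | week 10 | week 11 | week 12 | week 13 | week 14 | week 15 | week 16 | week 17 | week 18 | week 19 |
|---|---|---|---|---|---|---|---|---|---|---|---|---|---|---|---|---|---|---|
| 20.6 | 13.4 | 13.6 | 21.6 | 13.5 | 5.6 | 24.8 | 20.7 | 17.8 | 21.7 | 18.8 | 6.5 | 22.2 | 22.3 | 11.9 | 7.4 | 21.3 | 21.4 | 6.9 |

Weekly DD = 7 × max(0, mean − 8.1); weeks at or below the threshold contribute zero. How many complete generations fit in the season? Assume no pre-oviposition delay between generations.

6 generations

Weekly DD (7 × max(0, T̄ − 8.1)): 87.5, 37.1, 38.5, 94.5, 37.8, 0.0, 116.9, 88.2, 67.9, 95.2, 74.9, 0.0, 98.7, 99.4, 26.6, 0.0, 92.4, 93.1, 0.0.
Season total = 1148.7 DD.
Complete generations = ⌊1148.7 / 169⌋ = 6.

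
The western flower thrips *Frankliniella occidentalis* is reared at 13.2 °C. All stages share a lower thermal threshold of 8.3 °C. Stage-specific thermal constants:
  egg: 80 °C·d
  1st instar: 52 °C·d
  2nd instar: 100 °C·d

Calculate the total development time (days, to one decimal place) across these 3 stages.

47.3 days

Daily accumulation at 13.2 °C = 13.2 − 8.3 = 4.9 DD/day.
Total K = 80 + 52 + 100 = 232 DD.
Total duration = 232 / 4.9 = 47.347 ≈ 47.3 days.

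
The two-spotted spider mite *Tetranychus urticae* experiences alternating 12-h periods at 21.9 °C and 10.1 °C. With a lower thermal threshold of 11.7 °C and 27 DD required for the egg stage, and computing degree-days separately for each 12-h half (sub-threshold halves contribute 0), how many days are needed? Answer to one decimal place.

5.3 days

Day half: max(0, 21.9 − 11.7) × 0.5 = 10.2 × 0.5 = 5.10 DD.
Night half: max(0, 10.1 − 11.7) × 0.5 = 0.0 × 0.5 = 0.00 DD.
Per 24 h: 5.10 DD/day.
Duration = 27 / 5.10 = 5.294 ≈ 5.3 days.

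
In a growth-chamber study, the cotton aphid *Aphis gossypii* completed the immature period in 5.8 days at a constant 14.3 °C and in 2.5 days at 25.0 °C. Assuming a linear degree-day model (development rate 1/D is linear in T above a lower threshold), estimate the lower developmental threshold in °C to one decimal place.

Under the model K = D·(T − T_b), so D₁·(T₁ − T_b) = D₂·(T₂ − T_b).
5.8·(14.3 − T_b) = 2.5·(25.0 − T_b)
T_b = (5.8·14.3 − 2.5·25.0) / (5.8 − 2.5) = 20.44 / 3.3 = 6.194 °C ≈ 6.2 °C.

6.2 °C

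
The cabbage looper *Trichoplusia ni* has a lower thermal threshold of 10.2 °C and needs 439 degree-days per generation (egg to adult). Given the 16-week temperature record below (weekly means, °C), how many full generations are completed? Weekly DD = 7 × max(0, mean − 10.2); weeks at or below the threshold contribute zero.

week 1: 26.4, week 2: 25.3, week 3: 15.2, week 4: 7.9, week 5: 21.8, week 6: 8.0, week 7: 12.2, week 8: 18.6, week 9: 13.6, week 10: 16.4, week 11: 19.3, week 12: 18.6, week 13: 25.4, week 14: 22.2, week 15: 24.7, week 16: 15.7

2 generations

Weekly DD (7 × max(0, T̄ − 10.2)): 113.4, 105.7, 35.0, 0.0, 81.2, 0.0, 14.0, 58.8, 23.8, 43.4, 63.7, 58.8, 106.4, 84.0, 101.5, 38.5.
Season total = 928.2 DD.
Complete generations = ⌊928.2 / 439⌋ = 2.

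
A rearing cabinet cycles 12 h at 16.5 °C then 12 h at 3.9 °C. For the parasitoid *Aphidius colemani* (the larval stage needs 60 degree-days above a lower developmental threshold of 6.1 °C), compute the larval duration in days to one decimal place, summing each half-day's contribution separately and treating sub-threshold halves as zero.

Day half: max(0, 16.5 − 6.1) × 0.5 = 10.4 × 0.5 = 5.20 DD.
Night half: max(0, 3.9 − 6.1) × 0.5 = 0.0 × 0.5 = 0.00 DD.
Per 24 h: 5.20 DD/day.
Duration = 60 / 5.20 = 11.538 ≈ 11.5 days.

11.5 days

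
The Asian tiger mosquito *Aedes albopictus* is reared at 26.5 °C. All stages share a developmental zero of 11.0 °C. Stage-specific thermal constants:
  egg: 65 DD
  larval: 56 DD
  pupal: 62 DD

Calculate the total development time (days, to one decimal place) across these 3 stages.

Daily accumulation at 26.5 °C = 26.5 − 11.0 = 15.5 DD/day.
Total K = 65 + 56 + 62 = 183 DD.
Total duration = 183 / 15.5 = 11.806 ≈ 11.8 days.

11.8 days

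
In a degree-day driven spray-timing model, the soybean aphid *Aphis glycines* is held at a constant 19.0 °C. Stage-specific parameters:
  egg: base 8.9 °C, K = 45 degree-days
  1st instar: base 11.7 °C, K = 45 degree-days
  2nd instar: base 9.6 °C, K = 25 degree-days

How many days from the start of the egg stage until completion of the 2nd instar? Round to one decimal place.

egg: 45 / (19.0 − 8.9) = 45 / 10.1 = 4.455 d.
1st instar: 45 / (19.0 − 11.7) = 45 / 7.3 = 6.164 d.
2nd instar: 25 / (19.0 − 9.6) = 25 / 9.4 = 2.660 d.
Sum = 13.279 ≈ 13.3 days.

13.3 days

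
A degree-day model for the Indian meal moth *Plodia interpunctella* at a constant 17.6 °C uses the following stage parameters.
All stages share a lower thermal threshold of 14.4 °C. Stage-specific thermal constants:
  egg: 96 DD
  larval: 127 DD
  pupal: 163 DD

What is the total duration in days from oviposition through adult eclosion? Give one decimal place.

120.6 days

Daily accumulation at 17.6 °C = 17.6 − 14.4 = 3.2 DD/day.
Total K = 96 + 127 + 163 = 386 DD.
Total duration = 386 / 3.2 = 120.625 ≈ 120.6 days.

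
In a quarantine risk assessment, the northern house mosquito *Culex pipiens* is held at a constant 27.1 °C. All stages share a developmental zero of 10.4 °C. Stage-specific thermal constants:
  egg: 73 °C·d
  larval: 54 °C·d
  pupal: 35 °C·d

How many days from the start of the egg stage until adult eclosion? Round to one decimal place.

Daily accumulation at 27.1 °C = 27.1 − 10.4 = 16.7 DD/day.
Total K = 73 + 54 + 35 = 162 DD.
Total duration = 162 / 16.7 = 9.701 ≈ 9.7 days.

9.7 days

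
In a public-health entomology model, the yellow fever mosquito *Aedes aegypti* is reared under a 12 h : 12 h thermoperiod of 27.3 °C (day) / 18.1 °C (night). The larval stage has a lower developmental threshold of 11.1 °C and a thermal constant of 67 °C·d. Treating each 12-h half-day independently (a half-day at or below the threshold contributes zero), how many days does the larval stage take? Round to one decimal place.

5.8 days

Day half: max(0, 27.3 − 11.1) × 0.5 = 16.2 × 0.5 = 8.10 DD.
Night half: max(0, 18.1 − 11.1) × 0.5 = 7.0 × 0.5 = 3.50 DD.
Per 24 h: 11.60 DD/day.
Duration = 67 / 11.60 = 5.776 ≈ 5.8 days.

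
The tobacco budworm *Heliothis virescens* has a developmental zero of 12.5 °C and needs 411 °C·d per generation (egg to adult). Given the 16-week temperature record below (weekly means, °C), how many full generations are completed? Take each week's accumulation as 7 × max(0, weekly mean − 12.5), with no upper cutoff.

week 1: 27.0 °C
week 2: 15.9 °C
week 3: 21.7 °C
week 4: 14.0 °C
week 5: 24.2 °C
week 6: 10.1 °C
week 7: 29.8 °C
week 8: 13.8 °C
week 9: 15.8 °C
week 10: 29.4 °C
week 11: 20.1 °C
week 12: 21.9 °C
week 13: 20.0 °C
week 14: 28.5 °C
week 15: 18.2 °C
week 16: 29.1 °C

2 generations

Weekly DD (7 × max(0, T̄ − 12.5)): 101.5, 23.8, 64.4, 10.5, 81.9, 0.0, 121.1, 9.1, 23.1, 118.3, 53.2, 65.8, 52.5, 112.0, 39.9, 116.2.
Season total = 993.3 DD.
Complete generations = ⌊993.3 / 411⌋ = 2.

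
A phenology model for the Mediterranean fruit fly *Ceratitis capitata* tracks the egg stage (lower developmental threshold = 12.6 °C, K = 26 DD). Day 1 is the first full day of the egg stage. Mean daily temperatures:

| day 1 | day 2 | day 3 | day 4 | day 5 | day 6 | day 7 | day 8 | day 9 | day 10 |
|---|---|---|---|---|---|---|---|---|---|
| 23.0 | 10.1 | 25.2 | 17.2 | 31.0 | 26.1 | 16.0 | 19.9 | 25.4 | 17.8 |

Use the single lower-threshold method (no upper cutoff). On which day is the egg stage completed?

day 4

Daily DD above 12.6 °C: 10.4, 0.0, 12.6, 4.6, 18.4, 13.5, 3.4, 7.3, 12.8, 5.2.
Cumulative: 10.4, 10.4, 23.0, 27.6, 46.0, 59.5, 62.9, 70.2, 83.0, 88.2.
The total first reaches 26 DD on day 4.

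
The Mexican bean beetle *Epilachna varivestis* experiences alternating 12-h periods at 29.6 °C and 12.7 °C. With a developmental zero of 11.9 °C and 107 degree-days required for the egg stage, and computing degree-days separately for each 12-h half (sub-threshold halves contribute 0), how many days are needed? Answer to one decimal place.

Day half: max(0, 29.6 − 11.9) × 0.5 = 17.7 × 0.5 = 8.85 DD.
Night half: max(0, 12.7 − 11.9) × 0.5 = 0.8 × 0.5 = 0.40 DD.
Per 24 h: 9.25 DD/day.
Duration = 107 / 9.25 = 11.568 ≈ 11.6 days.

11.6 days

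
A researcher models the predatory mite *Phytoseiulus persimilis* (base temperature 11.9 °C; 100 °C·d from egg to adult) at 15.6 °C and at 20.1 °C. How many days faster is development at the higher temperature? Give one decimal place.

At 15.6 °C: 100 / (15.6 − 11.9) = 100 / 3.7 = 27.027 d.
At 20.1 °C: 100 / (20.1 − 11.9) = 100 / 8.2 = 12.195 d.
Difference = |27.027 − 12.195| = 14.832 ≈ 14.8 days.

14.8 days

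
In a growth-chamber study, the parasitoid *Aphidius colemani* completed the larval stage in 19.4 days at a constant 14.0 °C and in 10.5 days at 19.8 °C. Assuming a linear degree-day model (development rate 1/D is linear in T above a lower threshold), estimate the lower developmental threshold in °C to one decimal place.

7.2 °C

Linear rate model ⇒ the product D·(T − T_b) is constant across temperatures.
19.4·(14.0 − T_b) = 10.5·(19.8 − T_b)
T_b = (19.4·14.0 − 10.5·19.8) / (19.4 − 10.5) = 63.70 / 8.9 = 7.157 °C ≈ 7.2 °C.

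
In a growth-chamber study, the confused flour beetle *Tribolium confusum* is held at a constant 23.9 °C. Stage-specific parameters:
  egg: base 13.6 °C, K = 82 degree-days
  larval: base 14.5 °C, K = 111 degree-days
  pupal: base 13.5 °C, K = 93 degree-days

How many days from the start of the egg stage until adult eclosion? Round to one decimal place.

egg: 82 / (23.9 − 13.6) = 82 / 10.3 = 7.961 d.
larval: 111 / (23.9 − 14.5) = 111 / 9.4 = 11.809 d.
pupal: 93 / (23.9 − 13.5) = 93 / 10.4 = 8.942 d.
Sum = 28.712 ≈ 28.7 days.

28.7 days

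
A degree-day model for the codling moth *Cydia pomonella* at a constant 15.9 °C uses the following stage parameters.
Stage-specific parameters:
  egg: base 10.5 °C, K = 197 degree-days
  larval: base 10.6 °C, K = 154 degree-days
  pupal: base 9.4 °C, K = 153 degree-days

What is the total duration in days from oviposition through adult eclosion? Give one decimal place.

egg: 197 / (15.9 − 10.5) = 197 / 5.4 = 36.481 d.
larval: 154 / (15.9 − 10.6) = 154 / 5.3 = 29.057 d.
pupal: 153 / (15.9 − 9.4) = 153 / 6.5 = 23.538 d.
Sum = 89.077 ≈ 89.1 days.

89.1 days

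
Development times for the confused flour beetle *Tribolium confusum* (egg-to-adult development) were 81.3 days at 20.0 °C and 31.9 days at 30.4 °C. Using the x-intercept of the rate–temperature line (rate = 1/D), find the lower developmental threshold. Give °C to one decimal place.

Under the model K = D·(T − T_b), so D₁·(T₁ − T_b) = D₂·(T₂ − T_b).
81.3·(20.0 − T_b) = 31.9·(30.4 − T_b)
T_b = (81.3·20.0 − 31.9·30.4) / (81.3 − 31.9) = 656.24 / 49.4 = 13.284 °C ≈ 13.3 °C.

13.3 °C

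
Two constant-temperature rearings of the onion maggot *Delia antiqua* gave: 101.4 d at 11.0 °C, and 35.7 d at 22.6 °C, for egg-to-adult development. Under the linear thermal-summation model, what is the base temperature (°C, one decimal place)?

4.7 °C

Equal thermal constants: D₁(T₁ − T_b) = D₂(T₂ − T_b).
101.4·(11.0 − T_b) = 35.7·(22.6 − T_b)
T_b = (101.4·11.0 − 35.7·22.6) / (101.4 − 35.7) = 308.58 / 65.7 = 4.697 °C ≈ 4.7 °C.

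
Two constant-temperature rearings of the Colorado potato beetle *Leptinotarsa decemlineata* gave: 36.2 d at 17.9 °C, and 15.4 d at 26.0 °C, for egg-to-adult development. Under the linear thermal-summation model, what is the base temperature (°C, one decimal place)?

Under the model K = D·(T − T_b), so D₁·(T₁ − T_b) = D₂·(T₂ − T_b).
36.2·(17.9 − T_b) = 15.4·(26.0 − T_b)
T_b = (36.2·17.9 − 15.4·26.0) / (36.2 − 15.4) = 247.58 / 20.8 = 11.903 °C ≈ 11.9 °C.

11.9 °C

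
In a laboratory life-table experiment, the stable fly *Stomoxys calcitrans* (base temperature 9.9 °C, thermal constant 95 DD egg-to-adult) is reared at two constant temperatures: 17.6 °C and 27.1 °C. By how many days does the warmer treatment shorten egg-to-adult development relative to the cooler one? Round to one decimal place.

6.8 days

At 17.6 °C: 95 / (17.6 − 9.9) = 95 / 7.7 = 12.338 d.
At 27.1 °C: 95 / (27.1 − 9.9) = 95 / 17.2 = 5.523 d.
Difference = |12.338 − 5.523| = 6.814 ≈ 6.8 days.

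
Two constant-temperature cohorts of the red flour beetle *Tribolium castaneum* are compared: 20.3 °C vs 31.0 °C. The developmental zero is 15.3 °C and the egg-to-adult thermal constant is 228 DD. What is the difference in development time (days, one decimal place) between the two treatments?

At 20.3 °C: 228 / (20.3 − 15.3) = 228 / 5.0 = 45.600 d.
At 31.0 °C: 228 / (31.0 − 15.3) = 228 / 15.7 = 14.522 d.
Difference = |45.600 − 14.522| = 31.078 ≈ 31.1 days.

31.1 days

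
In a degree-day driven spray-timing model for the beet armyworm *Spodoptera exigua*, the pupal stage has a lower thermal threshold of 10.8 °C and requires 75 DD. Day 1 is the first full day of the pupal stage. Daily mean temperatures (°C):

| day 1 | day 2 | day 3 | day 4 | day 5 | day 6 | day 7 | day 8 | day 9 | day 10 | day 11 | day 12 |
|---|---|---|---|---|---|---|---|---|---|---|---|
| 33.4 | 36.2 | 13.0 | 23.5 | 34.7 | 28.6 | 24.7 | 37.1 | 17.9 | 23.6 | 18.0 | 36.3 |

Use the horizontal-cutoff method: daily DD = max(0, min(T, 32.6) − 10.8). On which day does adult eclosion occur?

Daily DD above 10.8 °C (capped at 21.8): 21.8, 21.8, 2.2, 12.7, 21.8, 17.8, 13.9, 21.8, 7.1, 12.8, 7.2, 21.8.
Cumulative: 21.8, 43.6, 45.8, 58.5, 80.3, 98.1, 112.0, 133.8, 140.9, 153.7, 160.9, 182.7.
The total first reaches 75 DD on day 5.

day 5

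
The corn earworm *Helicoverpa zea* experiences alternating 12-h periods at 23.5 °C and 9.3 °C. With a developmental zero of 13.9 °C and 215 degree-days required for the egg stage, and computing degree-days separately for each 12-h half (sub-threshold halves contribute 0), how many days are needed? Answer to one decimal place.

Day half: max(0, 23.5 − 13.9) × 0.5 = 9.6 × 0.5 = 4.80 DD.
Night half: max(0, 9.3 − 13.9) × 0.5 = 0.0 × 0.5 = 0.00 DD.
Per 24 h: 4.80 DD/day.
Duration = 215 / 4.80 = 44.792 ≈ 44.8 days.

44.8 days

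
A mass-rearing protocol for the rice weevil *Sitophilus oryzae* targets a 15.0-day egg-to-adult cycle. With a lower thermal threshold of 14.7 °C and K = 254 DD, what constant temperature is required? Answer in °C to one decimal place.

31.6 °C

Required daily accumulation = 254 / 15.0 = 16.933 DD/day.
T = T_base + 16.933 = 14.7 + 16.933 = 31.633 ≈ 31.6 °C.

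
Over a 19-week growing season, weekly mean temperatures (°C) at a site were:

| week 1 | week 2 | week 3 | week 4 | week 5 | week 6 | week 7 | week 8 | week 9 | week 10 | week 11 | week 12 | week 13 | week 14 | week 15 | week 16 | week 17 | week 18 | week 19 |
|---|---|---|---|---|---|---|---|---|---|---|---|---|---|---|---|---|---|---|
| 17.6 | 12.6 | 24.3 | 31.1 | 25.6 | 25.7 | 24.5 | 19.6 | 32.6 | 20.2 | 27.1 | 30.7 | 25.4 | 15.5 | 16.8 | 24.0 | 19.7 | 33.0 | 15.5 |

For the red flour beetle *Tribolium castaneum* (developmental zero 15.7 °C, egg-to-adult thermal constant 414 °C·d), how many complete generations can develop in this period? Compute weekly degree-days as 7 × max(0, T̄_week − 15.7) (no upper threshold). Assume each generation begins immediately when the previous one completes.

Weekly DD (7 × max(0, T̄ − 15.7)): 13.3, 0.0, 60.2, 107.8, 69.3, 70.0, 61.6, 27.3, 118.3, 31.5, 79.8, 105.0, 67.9, 0.0, 7.7, 58.1, 28.0, 121.1, 0.0.
Season total = 1026.9 DD.
Complete generations = ⌊1026.9 / 414⌋ = 2.

2 generations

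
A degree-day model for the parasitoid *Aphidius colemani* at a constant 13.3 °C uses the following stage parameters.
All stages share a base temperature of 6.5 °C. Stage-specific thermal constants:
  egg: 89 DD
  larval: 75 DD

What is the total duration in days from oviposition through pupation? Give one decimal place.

24.1 days

Daily accumulation at 13.3 °C = 13.3 − 6.5 = 6.8 DD/day.
Total K = 89 + 75 = 164 DD.
Total duration = 164 / 6.8 = 24.118 ≈ 24.1 days.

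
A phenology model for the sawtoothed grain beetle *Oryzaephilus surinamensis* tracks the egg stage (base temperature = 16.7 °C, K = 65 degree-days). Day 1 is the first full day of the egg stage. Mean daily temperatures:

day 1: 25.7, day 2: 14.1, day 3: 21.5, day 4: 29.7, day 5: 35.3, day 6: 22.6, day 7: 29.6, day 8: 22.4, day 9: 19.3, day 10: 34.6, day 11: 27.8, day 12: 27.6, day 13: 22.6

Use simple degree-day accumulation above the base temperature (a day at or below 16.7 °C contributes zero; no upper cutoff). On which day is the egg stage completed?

Daily DD above 16.7 °C: 9.0, 0.0, 4.8, 13.0, 18.6, 5.9, 12.9, 5.7, 2.6, 17.9, 11.1, 10.9, 5.9.
Cumulative: 9.0, 9.0, 13.8, 26.8, 45.4, 51.3, 64.2, 69.9, 72.5, 90.4, 101.5, 112.4, 118.3.
The total first reaches 65 DD on day 8.

day 8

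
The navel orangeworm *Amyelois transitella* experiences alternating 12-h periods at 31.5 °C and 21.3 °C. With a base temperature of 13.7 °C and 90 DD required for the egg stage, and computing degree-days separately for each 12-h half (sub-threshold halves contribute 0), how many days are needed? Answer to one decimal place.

7.1 days

Day half: max(0, 31.5 − 13.7) × 0.5 = 17.8 × 0.5 = 8.90 DD.
Night half: max(0, 21.3 − 13.7) × 0.5 = 7.6 × 0.5 = 3.80 DD.
Per 24 h: 12.70 DD/day.
Duration = 90 / 12.70 = 7.087 ≈ 7.1 days.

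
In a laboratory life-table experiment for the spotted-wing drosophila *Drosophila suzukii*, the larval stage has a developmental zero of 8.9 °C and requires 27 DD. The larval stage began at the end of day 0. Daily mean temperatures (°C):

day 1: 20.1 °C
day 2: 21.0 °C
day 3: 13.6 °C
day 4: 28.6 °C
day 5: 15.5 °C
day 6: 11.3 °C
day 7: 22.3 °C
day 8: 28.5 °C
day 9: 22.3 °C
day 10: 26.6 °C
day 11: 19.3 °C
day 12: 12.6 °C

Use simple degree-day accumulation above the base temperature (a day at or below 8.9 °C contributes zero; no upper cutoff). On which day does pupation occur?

Daily DD above 8.9 °C: 11.2, 12.1, 4.7, 19.7, 6.6, 2.4, 13.4, 19.6, 13.4, 17.7, 10.4, 3.7.
Cumulative: 11.2, 23.3, 28.0, 47.7, 54.3, 56.7, 70.1, 89.7, 103.1, 120.8, 131.2, 134.9.
The total first reaches 27 DD on day 3.

day 3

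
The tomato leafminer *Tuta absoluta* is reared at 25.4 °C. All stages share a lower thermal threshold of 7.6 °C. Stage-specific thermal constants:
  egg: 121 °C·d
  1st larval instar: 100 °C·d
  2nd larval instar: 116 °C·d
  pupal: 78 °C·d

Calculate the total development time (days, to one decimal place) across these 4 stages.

23.3 days

Daily accumulation at 25.4 °C = 25.4 − 7.6 = 17.8 DD/day.
Total K = 121 + 100 + 116 + 78 = 415 DD.
Total duration = 415 / 17.8 = 23.315 ≈ 23.3 days.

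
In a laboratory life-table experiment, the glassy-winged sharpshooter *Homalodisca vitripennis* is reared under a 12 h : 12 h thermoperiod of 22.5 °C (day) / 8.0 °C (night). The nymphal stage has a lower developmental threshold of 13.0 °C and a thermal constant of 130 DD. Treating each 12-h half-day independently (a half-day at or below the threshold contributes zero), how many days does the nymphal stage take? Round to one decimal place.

27.4 days

Day half: max(0, 22.5 − 13.0) × 0.5 = 9.5 × 0.5 = 4.75 DD.
Night half: max(0, 8.0 − 13.0) × 0.5 = 0.0 × 0.5 = 0.00 DD.
Per 24 h: 4.75 DD/day.
Duration = 130 / 4.75 = 27.368 ≈ 27.4 days.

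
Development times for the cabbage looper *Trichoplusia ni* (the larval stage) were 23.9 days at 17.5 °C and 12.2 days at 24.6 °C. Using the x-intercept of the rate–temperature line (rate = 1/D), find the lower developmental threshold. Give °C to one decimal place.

10.1 °C

Linear rate model ⇒ the product D·(T − T_b) is constant across temperatures.
23.9·(17.5 − T_b) = 12.2·(24.6 − T_b)
T_b = (23.9·17.5 − 12.2·24.6) / (23.9 − 12.2) = 118.13 / 11.7 = 10.097 °C ≈ 10.1 °C.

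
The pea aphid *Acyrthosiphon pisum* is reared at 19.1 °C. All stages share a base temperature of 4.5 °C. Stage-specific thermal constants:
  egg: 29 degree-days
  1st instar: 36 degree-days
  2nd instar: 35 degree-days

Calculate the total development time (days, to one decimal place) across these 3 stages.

6.8 days

Daily accumulation at 19.1 °C = 19.1 − 4.5 = 14.6 DD/day.
Total K = 29 + 36 + 35 = 100 DD.
Total duration = 100 / 14.6 = 6.849 ≈ 6.8 days.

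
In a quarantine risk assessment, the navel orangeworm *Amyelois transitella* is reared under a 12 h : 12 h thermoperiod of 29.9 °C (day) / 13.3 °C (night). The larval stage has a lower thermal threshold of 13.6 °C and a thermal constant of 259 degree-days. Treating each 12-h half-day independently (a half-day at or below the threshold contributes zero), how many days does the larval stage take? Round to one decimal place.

Day half: max(0, 29.9 − 13.6) × 0.5 = 16.3 × 0.5 = 8.15 DD.
Night half: max(0, 13.3 − 13.6) × 0.5 = 0.0 × 0.5 = 0.00 DD.
Per 24 h: 8.15 DD/day.
Duration = 259 / 8.15 = 31.779 ≈ 31.8 days.

31.8 days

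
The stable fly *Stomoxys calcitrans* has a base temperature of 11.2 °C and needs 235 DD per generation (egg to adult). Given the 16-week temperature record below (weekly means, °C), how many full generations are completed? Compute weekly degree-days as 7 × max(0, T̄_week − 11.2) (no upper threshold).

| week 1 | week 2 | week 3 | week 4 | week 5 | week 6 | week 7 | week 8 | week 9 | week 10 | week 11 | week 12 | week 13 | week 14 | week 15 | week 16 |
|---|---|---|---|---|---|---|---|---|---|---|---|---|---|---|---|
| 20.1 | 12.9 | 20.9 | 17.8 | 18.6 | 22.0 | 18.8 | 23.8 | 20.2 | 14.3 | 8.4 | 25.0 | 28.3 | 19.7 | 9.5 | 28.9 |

Weekly DD (7 × max(0, T̄ − 11.2)): 62.3, 11.9, 67.9, 46.2, 51.8, 75.6, 53.2, 88.2, 63.0, 21.7, 0.0, 96.6, 119.7, 59.5, 0.0, 123.9.
Season total = 941.5 DD.
Complete generations = ⌊941.5 / 235⌋ = 4.

4 generations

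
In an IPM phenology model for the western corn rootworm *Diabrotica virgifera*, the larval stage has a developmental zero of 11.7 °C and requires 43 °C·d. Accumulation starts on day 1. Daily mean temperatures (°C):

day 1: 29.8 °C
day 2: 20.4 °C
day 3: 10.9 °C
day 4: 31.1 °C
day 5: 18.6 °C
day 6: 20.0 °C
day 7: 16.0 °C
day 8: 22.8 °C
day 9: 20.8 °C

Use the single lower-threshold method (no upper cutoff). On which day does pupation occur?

Daily DD above 11.7 °C: 18.1, 8.7, 0.0, 19.4, 6.9, 8.3, 4.3, 11.1, 9.1.
Cumulative: 18.1, 26.8, 26.8, 46.2, 53.1, 61.4, 65.7, 76.8, 85.9.
The total first reaches 43 DD on day 4.

day 4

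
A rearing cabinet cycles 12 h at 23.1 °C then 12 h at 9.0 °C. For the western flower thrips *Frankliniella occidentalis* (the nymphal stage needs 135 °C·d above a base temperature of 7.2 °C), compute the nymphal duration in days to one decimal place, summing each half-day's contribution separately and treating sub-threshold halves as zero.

Day half: max(0, 23.1 − 7.2) × 0.5 = 15.9 × 0.5 = 7.95 DD.
Night half: max(0, 9.0 − 7.2) × 0.5 = 1.8 × 0.5 = 0.90 DD.
Per 24 h: 8.85 DD/day.
Duration = 135 / 8.85 = 15.254 ≈ 15.3 days.

15.3 days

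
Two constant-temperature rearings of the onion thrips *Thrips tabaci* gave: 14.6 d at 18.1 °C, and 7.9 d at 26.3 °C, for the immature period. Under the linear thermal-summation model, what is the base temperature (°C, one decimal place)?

8.4 °C

Linear rate model ⇒ the product D·(T − T_b) is constant across temperatures.
14.6·(18.1 − T_b) = 7.9·(26.3 − T_b)
T_b = (14.6·18.1 − 7.9·26.3) / (14.6 − 7.9) = 56.49 / 6.7 = 8.431 °C ≈ 8.4 °C.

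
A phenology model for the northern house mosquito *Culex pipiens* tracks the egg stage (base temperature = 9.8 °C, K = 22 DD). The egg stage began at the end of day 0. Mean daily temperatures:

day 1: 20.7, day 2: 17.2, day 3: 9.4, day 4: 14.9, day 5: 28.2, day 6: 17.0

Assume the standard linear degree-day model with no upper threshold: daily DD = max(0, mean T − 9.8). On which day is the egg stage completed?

Daily DD above 9.8 °C: 10.9, 7.4, 0.0, 5.1, 18.4, 7.2.
Cumulative: 10.9, 18.3, 18.3, 23.4, 41.8, 49.0.
The total first reaches 22 DD on day 4.

day 4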